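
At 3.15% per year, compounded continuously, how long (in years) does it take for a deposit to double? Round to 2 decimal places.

e^(0.0315t) = 2, so 0.0315t = ln 2 ≈ 0.69315.
t ≈ 0.69315/0.0315 ≈ 22.0047.

22.00 years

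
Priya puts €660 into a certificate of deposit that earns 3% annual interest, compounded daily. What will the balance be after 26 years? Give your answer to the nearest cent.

Periodic rate = 3%/365 = 0.0000821918; periods = 365·26 = 9490.
A = 660·(1 + 0.03/365)^9490 ≈ 660·2.181402344 ≈ 1,439.7255.

€1,439.73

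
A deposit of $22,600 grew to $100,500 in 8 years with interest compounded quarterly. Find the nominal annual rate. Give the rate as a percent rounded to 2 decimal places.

19.09%

(1 + r/4)^32 = 100,500/22,600 = 4.4469.
1 + r/4 = 4.4469^(1/32) ≈ 1.047736, so r/4 ≈ 0.0477358.
r ≈ 4·0.0477358 = 19.09434%.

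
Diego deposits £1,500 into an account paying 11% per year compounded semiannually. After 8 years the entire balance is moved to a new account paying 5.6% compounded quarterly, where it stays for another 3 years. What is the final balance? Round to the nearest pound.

After 8 years at 11%: 1,500 × 2.355262699 ≈ 3,532.8940.
Then 3 years at 5.6%: 3,532.8940 × 1.181559129 ≈ 4,174.3232.

£4,174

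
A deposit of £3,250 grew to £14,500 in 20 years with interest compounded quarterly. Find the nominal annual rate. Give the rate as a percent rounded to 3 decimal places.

7.548%

(1 + r/4)^80 = 14,500/3,250 = 4.46154.
1 + r/4 = 4.46154^(1/80) ≈ 1.018869, so r/4 ≈ 0.0188695.
r ≈ 4·0.0188695 = 7.54780%.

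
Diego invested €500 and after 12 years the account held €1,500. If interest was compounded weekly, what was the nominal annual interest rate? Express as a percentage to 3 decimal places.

9.163%

(1 + r/52)^624 = 1,500/500 = 3.
1 + r/52 = 3^(1/624) ≈ 1.001762, so r/52 ≈ 0.00176215.
r ≈ 52·0.00176215 = 9.16317%.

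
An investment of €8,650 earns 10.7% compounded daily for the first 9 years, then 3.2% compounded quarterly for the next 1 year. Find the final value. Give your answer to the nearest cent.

Phase 1: 8,650·(1 + 0.107/365)^3285 ≈ 22,655.8523.
Phase 2: 22,655.8523·(1 + 0.008)^4 ≈ 23,389.5859.

€23,389.59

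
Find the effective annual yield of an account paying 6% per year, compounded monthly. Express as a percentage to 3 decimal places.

6.168%

EAR = (1 + 6%/12)^12 − 1 = (1 + 0.005)^12 − 1.
(1 + 0.005)^12 ≈ 1.061678, so EAR ≈ 6.16778%.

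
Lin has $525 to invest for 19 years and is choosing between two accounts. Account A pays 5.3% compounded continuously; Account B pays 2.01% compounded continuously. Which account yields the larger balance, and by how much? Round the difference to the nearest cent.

Account A, by $667.96

A: e^(0.053·19) = e^1.007 ≈ 2.737376555, so 525 × 2.737376555 ≈ 1,437.1227.
B: e^(0.0201·19) = e^0.3819 ≈ 1.46506557, so 525 × 1.46506557 ≈ 769.1594.
Difference ≈ 667.9633 in favor of A.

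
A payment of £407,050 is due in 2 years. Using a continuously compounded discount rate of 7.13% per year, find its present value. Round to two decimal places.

£352,953.40

P = A·e^(−rt) = 407,050·e^(−0.1426).
e^(−0.1426) ≈ 0.867100839873, so P ≈ 352,953.3969.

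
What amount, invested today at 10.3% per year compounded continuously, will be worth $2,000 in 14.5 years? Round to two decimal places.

P = A·e^(−rt) = 2,000·e^(−1.4935).
e^(−1.4935) ≈ 0.22458523, so P ≈ 449.1705.

$449.17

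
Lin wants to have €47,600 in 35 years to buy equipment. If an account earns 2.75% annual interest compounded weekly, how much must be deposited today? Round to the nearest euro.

€18,185

Growth factor = (1 + 0.0275/52)^1820 ≈ 2.6175678431.
P = 47,600/2.6175678431 ≈ 18,184.8200.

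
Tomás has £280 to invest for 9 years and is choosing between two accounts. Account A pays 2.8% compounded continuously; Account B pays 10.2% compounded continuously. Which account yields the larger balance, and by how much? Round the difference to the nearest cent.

Account B, by £340.95

Account A growth factor: e^(0.028·9) = e^0.252 ≈ 1.28659604; balance ≈ 360.2469.
Account B growth factor: e^(0.102·9) = e^0.918 ≈ 2.50427682; balance ≈ 701.1975.
Account B is larger by 340.9506.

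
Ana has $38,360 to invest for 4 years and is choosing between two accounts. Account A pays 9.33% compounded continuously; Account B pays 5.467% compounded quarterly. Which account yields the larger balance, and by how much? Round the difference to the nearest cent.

Account A, by $8,047.29

Account A growth factor: e^(0.0933·4) = e^0.3732 ≈ 1.4523747857; balance ≈ 55,713.0968.
Account B growth factor: (1 + 0.0136675)^16 ≈ 1.2425914452; balance ≈ 47,665.8078.
Account A is larger by 8,047.2889.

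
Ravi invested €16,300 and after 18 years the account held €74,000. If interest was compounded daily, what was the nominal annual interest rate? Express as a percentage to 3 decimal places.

8.406%

The 6570-period growth factor is 74,000/16,300 = 4.53988.
r/365 = 4.53988^(1/6570) − 1 ≈ 0.0002303, so r ≈ 365·0.0002303 = 8.40597%.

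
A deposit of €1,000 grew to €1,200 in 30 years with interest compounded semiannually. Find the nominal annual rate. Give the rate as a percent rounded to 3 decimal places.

(1 + r/2)^60 = 1,200/1,000 = 1.2.
1 + r/2 = 1.2^(1/60) ≈ 1.003043, so r/2 ≈ 0.00304331.
r ≈ 2·0.00304331 = 0.60866%.

0.609%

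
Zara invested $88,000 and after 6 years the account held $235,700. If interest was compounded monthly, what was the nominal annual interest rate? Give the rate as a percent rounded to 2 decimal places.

The 72-period growth factor is 235,700/88,000 = 2.67841.
r/12 = 2.67841^(1/72) − 1 ≈ 0.0137777, so r ≈ 12·0.0137777 = 16.53324%.

16.53%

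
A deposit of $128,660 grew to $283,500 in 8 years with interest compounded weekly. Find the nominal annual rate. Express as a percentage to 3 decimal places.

9.885%

The 416-period growth factor is 283,500/128,660 = 2.20348.
r/52 = 2.20348^(1/416) − 1 ≈ 0.00190094, so r ≈ 52·0.00190094 = 9.88487%.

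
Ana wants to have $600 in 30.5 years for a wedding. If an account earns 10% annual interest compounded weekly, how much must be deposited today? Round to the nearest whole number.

Periodic rate = 10%/52 = 0.00192308; 1586 periods.
P = 600/(1 + 0.1/52)^1586 ≈ 600/21.0535894 ≈ 28.4987.

$28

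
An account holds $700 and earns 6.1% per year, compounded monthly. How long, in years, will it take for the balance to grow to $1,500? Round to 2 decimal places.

(1 + 0.00508333)^(12t) = 1,500/700 = 2.1429.
12t·ln(1 + 0.00508333) = ln(2.1429); 12t = 0.76214/0.00507046 ≈ 150.3099.
t ≈ 12.5258 years.

12.53 years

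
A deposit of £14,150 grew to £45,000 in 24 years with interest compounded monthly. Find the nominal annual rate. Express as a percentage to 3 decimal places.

The 288-period growth factor is 45,000/14,150 = 3.18021.
r/12 = 3.18021^(1/288) − 1 ≈ 0.00402526, so r ≈ 12·0.00402526 = 4.83031%.

4.830%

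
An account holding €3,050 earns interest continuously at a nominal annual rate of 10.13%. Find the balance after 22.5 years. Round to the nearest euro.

A = P·e^(rt) = 3,050·e^(0.1013·22.5) = 3,050·e^2.27925.
e^2.27925 ≈ 9.7693506482, so A ≈ 29,796.5195.

€29,797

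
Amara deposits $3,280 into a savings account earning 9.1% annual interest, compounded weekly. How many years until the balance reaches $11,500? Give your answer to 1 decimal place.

We need (1 + 0.00175)^(52t) = 3.5061, so 52t = ln 3.5061 / ln 1.00175 ≈ 717.4863.
t ≈ 717.4863/52 = 13.7978 years.

13.8 years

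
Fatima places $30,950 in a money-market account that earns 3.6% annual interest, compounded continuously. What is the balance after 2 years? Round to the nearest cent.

$33,260.58

A = P·e^(rt) = 30,950·e^(0.036·2) = 30,950·e^0.072.
e^0.072 ≈ 1.0746553441, so A ≈ 33,260.5829.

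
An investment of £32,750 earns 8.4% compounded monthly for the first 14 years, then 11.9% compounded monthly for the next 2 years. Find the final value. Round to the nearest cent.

£133,972.39

After 14 years at 8.4%: 32,750 × 3.22813027603 ≈ 105,721.2665.
Then 2 years at 11.9%: 105,721.2665 × 1.26722270676 ≈ 133,972.3895.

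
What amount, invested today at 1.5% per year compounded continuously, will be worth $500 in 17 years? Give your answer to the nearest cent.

$387.46

P = A·e^(−rt) = 500·e^(−0.255).
e^(−0.255) ≈ 0.774916498, so P ≈ 387.4582.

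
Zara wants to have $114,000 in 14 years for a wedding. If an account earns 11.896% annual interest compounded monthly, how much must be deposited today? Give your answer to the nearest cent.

Periodic rate = 11.896%/12 = 0.00991333; 168 periods.
P = 114,000/(1 + 0.11896/12)^168 ≈ 114,000/5.24481056117 ≈ 21,735.7708.

$21,735.77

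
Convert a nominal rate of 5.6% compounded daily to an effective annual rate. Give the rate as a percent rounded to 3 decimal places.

5.759%

One year is 365 periods at 0.000153425 each: (1 + 0.000153425)^365 ≈ 1.057593.
EAR = 1.057593 − 1 ≈ 5.75931%.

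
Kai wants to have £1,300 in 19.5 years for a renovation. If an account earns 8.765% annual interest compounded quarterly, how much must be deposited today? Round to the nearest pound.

Growth factor = (1 + 0.0219125)^78 ≈ 5.42337324.
P = 1,300/5.42337324 ≈ 239.7032.

£240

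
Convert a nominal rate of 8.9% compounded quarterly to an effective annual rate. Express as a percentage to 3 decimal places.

EAR = (1 + 8.9%/4)^4 − 1 = (1 + 0.02225)^4 − 1.
(1 + 0.02225)^4 ≈ 1.092015, so EAR ≈ 9.20147%.

9.201%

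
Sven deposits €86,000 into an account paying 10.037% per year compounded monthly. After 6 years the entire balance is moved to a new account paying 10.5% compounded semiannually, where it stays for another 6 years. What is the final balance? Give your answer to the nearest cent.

Phase 1: 86,000·(1 + 0.10037/12)^72 ≈ 156,657.6292.
Phase 2: 156,657.6292·(1 + 0.0525)^12 ≈ 289,478.8268.

€289,478.83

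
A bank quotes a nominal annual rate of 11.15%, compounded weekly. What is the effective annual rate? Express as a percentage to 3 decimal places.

EAR = (1 + 11.15%/52)^52 − 1 = (1 + 0.00214423)^52 − 1.
(1 + 0.00214423)^52 ≈ 1.11782, so EAR ≈ 11.78203%.

11.782%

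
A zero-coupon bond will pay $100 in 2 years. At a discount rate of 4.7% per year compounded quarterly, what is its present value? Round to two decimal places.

Growth factor = (1 + 0.01175)^8 ≈ 1.0979579.
P = 100/1.0979579 ≈ 91.0782.

$91.08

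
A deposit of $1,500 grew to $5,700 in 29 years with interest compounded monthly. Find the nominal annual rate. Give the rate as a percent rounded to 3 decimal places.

(1 + r/12)^348 = 5,700/1,500 = 3.8.
1 + r/12 = 3.8^(1/348) ≈ 1.003844, so r/12 ≈ 0.00384358.
r ≈ 12·0.00384358 = 4.61229%.

4.612%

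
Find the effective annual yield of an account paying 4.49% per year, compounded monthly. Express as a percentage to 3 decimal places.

One year is 12 periods at 0.00374167 each: (1 + 0.00374167)^12 ≈ 1.045836.
EAR = 1.045836 − 1 ≈ 4.58356%.

4.584%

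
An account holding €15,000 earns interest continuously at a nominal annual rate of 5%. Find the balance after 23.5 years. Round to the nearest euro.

A = P·e^(rt) = 15,000·e^(0.05·23.5) = 15,000·e^1.175.
e^1.175 ≈ 3.2381429438, so A ≈ 48,572.1442.

€48,572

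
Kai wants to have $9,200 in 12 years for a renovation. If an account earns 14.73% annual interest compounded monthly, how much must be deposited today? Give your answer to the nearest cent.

Growth factor = (1 + 0.012275)^144 ≈ 5.794095164.
P = 9,200/5.794095164 ≈ 1,587.8234.

$1,587.82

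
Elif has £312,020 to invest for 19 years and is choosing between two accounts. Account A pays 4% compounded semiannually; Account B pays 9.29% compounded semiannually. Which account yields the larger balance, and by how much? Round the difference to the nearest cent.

Account A growth factor: (1 + 0.02)^38 ≈ 2.1222987924; balance ≈ 662,199.6692.
Account B growth factor: (1 + 0.04645)^38 ≈ 5.614386780346; balance ≈ 1,751,800.9632.
Account B is larger by 1,089,601.2940.

Account B, by £1,089,601.29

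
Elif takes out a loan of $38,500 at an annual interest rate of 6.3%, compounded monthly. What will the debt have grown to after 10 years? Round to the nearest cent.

Growth factor = (1 + 0.00525)^120 ≈ 1.8745188543.
A ≈ 38,500 × 1.8745188543 ≈ 72,168.9759.

$72,168.98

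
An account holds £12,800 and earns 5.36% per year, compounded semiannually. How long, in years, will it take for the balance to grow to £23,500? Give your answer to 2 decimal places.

11.49 years

(1 + 0.0268)^(2t) = 23,500/12,800 = 1.8359.
2t·ln(1 + 0.0268) = ln(1.8359); 2t = 0.60756/0.0264472 ≈ 22.9724.
t ≈ 11.4862 years.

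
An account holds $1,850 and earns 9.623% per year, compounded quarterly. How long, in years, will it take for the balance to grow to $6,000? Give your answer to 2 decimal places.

12.37 years

(1 + 0.0240575)^(4t) = 6,000/1,850 = 3.2432.
4t·ln(1 + 0.0240575) = ln(3.2432); 4t = 1.1766/0.0237727 ≈ 49.4927.
t ≈ 12.3732 years.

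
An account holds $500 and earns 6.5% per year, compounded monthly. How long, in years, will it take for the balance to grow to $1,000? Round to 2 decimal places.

(1 + 0.00541667)^(12t) = 1,000/500 = 2.
12t·ln(1 + 0.00541667) = ln(2); 12t = 0.69315/0.00540205 ≈ 128.3119.
t ≈ 10.6927 years.

10.69 years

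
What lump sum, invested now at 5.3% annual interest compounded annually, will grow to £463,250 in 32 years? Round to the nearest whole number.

£88,738

Growth factor = (1 + 0.053)^32 ≈ 5.22044924712.
P = 463,250/5.22044924712 ≈ 88,737.5737.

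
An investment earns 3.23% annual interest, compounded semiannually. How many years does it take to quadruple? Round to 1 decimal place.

43.3 years

(1 + 0.01615)^(2t) = 4.
2t = ln 4 / ln(1 + 0.01615) ≈ 1.3863/0.016021 ≈ 86.5300.
t ≈ 43.2650.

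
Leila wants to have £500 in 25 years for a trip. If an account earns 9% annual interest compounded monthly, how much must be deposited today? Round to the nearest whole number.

£53

Growth factor = (1 + 0.0075)^300 ≈ 9.40841453.
P = 500/9.40841453 ≈ 53.1439.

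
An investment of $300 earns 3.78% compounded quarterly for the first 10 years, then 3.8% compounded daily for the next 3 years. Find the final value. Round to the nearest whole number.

After 10 years at 3.78%: 300 × 1.45677505 ≈ 437.0325.
Then 3 years at 3.8%: 437.0325 × 1.12074547 ≈ 489.8022.

$490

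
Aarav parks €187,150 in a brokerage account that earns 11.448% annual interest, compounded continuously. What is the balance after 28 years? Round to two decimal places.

€4,616,307.56

A = P·e^(rt) = 187,150·e^(0.11448·28) = 187,150·e^3.20544.
e^3.20544 ≈ 24.66635082347, so A ≈ 4,616,307.5566.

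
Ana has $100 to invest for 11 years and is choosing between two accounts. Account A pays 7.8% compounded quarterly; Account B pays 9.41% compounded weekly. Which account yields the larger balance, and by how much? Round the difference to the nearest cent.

Account A growth factor: (1 + 0.0195)^44 ≈ 2.33904257; balance ≈ 233.9043.
Account B growth factor: (1 + 0.0941/52)^572 ≈ 2.81275537; balance ≈ 281.2755.
Account B is larger by 47.3713.

Account B, by $47.37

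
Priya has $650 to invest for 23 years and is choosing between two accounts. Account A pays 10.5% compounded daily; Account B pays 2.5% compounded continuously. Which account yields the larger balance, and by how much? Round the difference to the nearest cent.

A: (1 + 0.105/365)^8395 ≈ 11.18588487, so 650 × 11.18588487 ≈ 7,270.8252.
B: e^(0.025·23) = e^0.575 ≈ 1.777130527, so 650 × 1.777130527 ≈ 1,155.1348.
Difference ≈ 6,115.6903 in favor of A.

Account A, by $6,115.69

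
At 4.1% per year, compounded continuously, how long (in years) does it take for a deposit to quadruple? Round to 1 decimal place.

33.8 years

e^(0.041t) = 4, so 0.041t = ln 4 ≈ 1.3863.
t ≈ 1.3863/0.041 ≈ 33.8121.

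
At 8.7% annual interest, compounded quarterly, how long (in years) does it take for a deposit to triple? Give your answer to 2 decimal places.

12.76 years

(1 + 0.02175)^(4t) = 3.
4t = ln 3 / ln(1 + 0.02175) ≈ 1.0986/0.0215168 ≈ 51.0582.
t ≈ 12.7646.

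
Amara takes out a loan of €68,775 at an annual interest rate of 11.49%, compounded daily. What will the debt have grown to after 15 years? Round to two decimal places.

€385,318.05

Growth factor = (1 + 0.1149/365)^5475 ≈ 5.6025888342.
A ≈ 68,775 × 5.6025888342 ≈ 385,318.0471.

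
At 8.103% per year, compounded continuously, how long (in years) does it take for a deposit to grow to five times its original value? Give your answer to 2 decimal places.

19.86 years

e^(0.08103t) = 5, so 0.08103t = ln 5 ≈ 1.6094.
t ≈ 1.6094/0.08103 ≈ 19.8622.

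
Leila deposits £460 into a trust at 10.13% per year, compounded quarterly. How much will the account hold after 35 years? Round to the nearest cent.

£15,253.67

Periodic rate = 10.13%/4 = 0.025325; periods = 4·35 = 140.
A = 460·(1 + 0.025325)^140 ≈ 460·33.160153873 ≈ 15,253.6708.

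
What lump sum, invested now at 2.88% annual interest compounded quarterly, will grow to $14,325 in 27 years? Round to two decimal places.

Periodic rate = 2.88%/4 = 0.0072; 108 periods.
P = 14,325/(1 + 0.0072)^108 ≈ 14,325/2.170188445 ≈ 6,600.8093.

$6,600.81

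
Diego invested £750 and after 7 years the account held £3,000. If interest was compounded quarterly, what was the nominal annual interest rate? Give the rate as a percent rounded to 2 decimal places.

20.30%

(1 + r/4)^28 = 3,000/750 = 4.
1 + r/4 = 4^(1/28) ≈ 1.050757, so r/4 ≈ 0.0507566.
r ≈ 4·0.0507566 = 20.30266%.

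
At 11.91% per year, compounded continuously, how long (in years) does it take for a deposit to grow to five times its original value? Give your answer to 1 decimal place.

e^(0.1191t) = 5, so 0.1191t = ln 5 ≈ 1.6094.
t ≈ 1.6094/0.1191 ≈ 13.5133.

13.5 years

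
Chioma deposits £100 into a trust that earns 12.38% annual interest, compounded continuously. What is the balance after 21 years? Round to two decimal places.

A = P·e^(rt) = 100·e^(0.1238·21) = 100·e^2.5998.
e^2.5998 ≈ 13.46104556, so A ≈ 1,346.1046.

£1,346.10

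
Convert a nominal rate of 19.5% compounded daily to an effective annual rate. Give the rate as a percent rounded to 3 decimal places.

21.525%

EAR = (1 + 19.5%/365)^365 − 1 = (1 + 0.000534247)^365 − 1.
(1 + 0.000534247)^365 ≈ 1.215248, so EAR ≈ 21.52477%.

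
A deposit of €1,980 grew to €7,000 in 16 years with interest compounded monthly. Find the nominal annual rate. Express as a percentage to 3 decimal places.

(1 + r/12)^192 = 7,000/1,980 = 3.53535.
1 + r/12 = 3.53535^(1/192) ≈ 1.006599, so r/12 ≈ 0.00659883.
r ≈ 12·0.00659883 = 7.91860%.

7.919%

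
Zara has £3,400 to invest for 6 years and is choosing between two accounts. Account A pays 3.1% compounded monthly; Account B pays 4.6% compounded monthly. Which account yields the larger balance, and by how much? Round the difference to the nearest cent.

Account A growth factor: (1 + 0.031/12)^72 ≈ 1.20413343; balance ≈ 4,094.0537.
Account B growth factor: (1 + 0.046/12)^72 ≈ 1.317152682; balance ≈ 4,478.3191.
Account B is larger by 384.2655.

Account B, by £384.27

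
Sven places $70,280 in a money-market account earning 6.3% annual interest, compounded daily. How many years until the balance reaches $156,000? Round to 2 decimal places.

12.66 years

We need (1 + 0.000172603)^(365t) = 2.2197, so 365t = ln 2.2197 / ln 1.000173 ≈ 4620.0747.
t ≈ 4620.0747/365 = 12.6577 years.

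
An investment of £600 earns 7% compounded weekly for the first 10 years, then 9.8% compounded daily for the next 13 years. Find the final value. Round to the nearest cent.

After 10 years at 7%: 600 × 2.012804994 ≈ 1,207.6830.
Then 13 years at 9.8%: 1,207.6830 × 3.574513205 ≈ 4,316.8788.

£4,316.88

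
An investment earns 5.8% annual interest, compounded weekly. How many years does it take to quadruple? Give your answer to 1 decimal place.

(1 + 0.00111538)^(52t) = 4.
52t = ln 4 / ln(1 + 0.00111538) ≈ 1.3863/0.00111476 ≈ 1243.5776.
t ≈ 23.9150.

23.9 years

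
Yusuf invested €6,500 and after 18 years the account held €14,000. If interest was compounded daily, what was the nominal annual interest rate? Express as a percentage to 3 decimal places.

4.263%

(1 + r/365)^6570 = 14,000/6,500 = 2.15385.
1 + r/365 = 2.15385^(1/6570) ≈ 1.000117, so r/365 ≈ 0.000116788.
r ≈ 365·0.000116788 = 4.26278%.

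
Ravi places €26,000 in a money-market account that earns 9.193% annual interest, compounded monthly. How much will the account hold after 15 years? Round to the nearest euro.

€102,698

Periodic rate = 9.193%/12 = 0.00766083; periods = 12·15 = 180.
A = 26,000·(1 + 0.09193/12)^180 ≈ 26,000·3.94991819667 ≈ 102,697.8731.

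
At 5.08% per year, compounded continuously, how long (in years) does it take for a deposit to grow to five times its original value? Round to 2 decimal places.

e^(0.0508t) = 5, so 0.0508t = ln 5 ≈ 1.6094.
t ≈ 1.6094/0.0508 ≈ 31.6818.

31.68 years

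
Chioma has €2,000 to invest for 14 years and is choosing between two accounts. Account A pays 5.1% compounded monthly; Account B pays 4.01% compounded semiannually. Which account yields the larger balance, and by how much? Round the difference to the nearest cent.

A: (1 + 0.00425)^168 ≈ 2.039056162, so 2,000 × 2.039056162 ≈ 4,078.1123.
B: (1 + 0.02005)^28 ≈ 1.743415429, so 2,000 × 1.743415429 ≈ 3,486.8309.
Difference ≈ 591.2815 in favor of A.

Account A, by €591.28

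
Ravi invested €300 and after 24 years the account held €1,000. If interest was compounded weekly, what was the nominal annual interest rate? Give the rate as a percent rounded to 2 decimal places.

(1 + r/52)^1248 = 1,000/300 = 3.33333.
1 + r/52 = 3.33333^(1/1248) ≈ 1.000965, so r/52 ≈ 0.000965187.
r ≈ 52·0.000965187 = 5.01897%.

5.02%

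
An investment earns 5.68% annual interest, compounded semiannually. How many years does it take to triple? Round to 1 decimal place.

19.6 years

(1 + 0.0284)^(2t) = 3.
2t = ln 3 / ln(1 + 0.0284) ≈ 1.0986/0.0280042 ≈ 39.2303.
t ≈ 19.6151.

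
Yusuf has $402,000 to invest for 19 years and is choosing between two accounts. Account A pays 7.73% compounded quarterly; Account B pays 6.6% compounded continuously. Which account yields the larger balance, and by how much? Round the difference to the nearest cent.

Account A growth factor: (1 + 0.019325)^76 ≈ 4.28315080472; balance ≈ 1,721,826.6235.
Account B growth factor: e^(0.066·19) = e^1.254 ≈ 3.504332289303; balance ≈ 1,408,741.5803.
Account A is larger by 313,085.0432.

Account A, by $313,085.04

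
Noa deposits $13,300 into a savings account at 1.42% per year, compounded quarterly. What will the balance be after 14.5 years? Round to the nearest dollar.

$16,335

Periodic rate = 1.42%/4 = 0.00355; periods = 4·14.5 = 58.
A = 13,300·(1 + 0.00355)^58 ≈ 13,300·1.2281824458 ≈ 16,334.8265.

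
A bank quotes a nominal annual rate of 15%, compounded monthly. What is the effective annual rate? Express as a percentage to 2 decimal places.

One year is 12 periods at 0.0125 each: (1 + 0.0125)^12 ≈ 1.160755.
EAR = 1.160755 − 1 ≈ 16.07545%.

16.08%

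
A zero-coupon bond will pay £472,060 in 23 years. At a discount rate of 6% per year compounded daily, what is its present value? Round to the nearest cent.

£118,773.64

Periodic rate = 6%/365 = 0.000164384; 8395 periods.
P = 472,060/(1 + 0.06/365)^8395 ≈ 472,060/3.9744508506 ≈ 118,773.6414.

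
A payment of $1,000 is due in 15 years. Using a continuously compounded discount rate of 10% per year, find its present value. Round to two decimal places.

P = A·e^(−rt) = 1,000·e^(−1.5).
e^(−1.5) ≈ 0.22313016, so P ≈ 223.1302.

$223.13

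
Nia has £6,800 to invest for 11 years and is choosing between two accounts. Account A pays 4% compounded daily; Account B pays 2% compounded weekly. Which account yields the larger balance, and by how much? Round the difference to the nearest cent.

Account A growth factor: (1 + 0.04/365)^4015 ≈ 1.5526697866; balance ≈ 10,558.1545.
Account B growth factor: (1 + 0.02/52)^572 ≈ 1.246024027; balance ≈ 8,472.9634.
Account A is larger by 2,085.1912.

Account A, by £2,085.19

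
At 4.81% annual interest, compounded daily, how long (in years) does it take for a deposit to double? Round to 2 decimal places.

14.41 years

(1 + 0.000131781)^(365t) = 2.
365t = ln 2 / ln(1 + 0.000131781) ≈ 0.69315/0.000131772 ≈ 5260.1952.
t ≈ 14.4115.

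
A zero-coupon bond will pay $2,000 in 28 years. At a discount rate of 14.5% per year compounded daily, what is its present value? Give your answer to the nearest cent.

$34.53

Growth factor = (1 + 0.145/365)^10220 ≈ 57.92758959.
P = 2,000/57.92758959 ≈ 34.5259.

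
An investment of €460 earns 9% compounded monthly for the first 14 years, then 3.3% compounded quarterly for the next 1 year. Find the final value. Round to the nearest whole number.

€1,668

After 14 years at 9%: 460 × 3.508885595 ≈ 1,614.0874.
Then 1 years at 3.3%: 1,614.0874 × 1.033410626 ≈ 1,668.0150.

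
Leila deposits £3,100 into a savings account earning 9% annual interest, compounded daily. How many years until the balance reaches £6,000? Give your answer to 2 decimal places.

7.34 years

(1 + 0.000246575)^(365t) = 6,000/3,100 = 1.9355.
365t·ln(1 + 0.000246575) = ln(1.9355); 365t = 0.66036/0.000246545 ≈ 2678.4461.
t ≈ 7.3382 years.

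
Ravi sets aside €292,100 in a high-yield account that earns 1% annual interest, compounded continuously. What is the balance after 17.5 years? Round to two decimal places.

A = P·e^(rt) = 292,100·e^(0.01·17.5) = 292,100·e^0.175.
e^0.175 ≈ 1.19124621661, so A ≈ 347,963.0199.

€347,963.02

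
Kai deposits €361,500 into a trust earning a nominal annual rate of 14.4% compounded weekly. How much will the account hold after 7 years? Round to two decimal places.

Growth factor = (1 + 0.144/52)^364 ≈ 2.73630064616.
A ≈ 361,500 × 2.73630064616 ≈ 989,172.6836.

€989,172.68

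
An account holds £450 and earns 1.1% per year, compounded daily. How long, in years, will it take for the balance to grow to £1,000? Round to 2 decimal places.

72.59 years

(1 + 0.000030137)^(365t) = 1,000/450 = 2.2222.
365t·ln(1 + 0.000030137) = ln(2.2222); 365t = 0.79851/3.01365e-05 ≈ 26496.3364.
t ≈ 72.5927 years.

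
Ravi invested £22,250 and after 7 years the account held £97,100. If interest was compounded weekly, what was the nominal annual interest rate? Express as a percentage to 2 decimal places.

21.09%

(1 + r/52)^364 = 97,100/22,250 = 4.36404.
1 + r/52 = 4.36404^(1/364) ≈ 1.004056, so r/52 ≈ 0.004056.
r ≈ 52·0.004056 = 21.09122%.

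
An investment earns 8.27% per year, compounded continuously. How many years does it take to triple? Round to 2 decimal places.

13.28 years

e^(0.0827t) = 3, so 0.0827t = ln 3 ≈ 1.0986.
t ≈ 1.0986/0.0827 ≈ 13.2843.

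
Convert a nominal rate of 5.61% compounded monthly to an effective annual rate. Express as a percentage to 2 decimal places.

One year is 12 periods at 0.004675 each: (1 + 0.004675)^12 ≈ 1.057565.
EAR = 1.057565 − 1 ≈ 5.75652%.

5.76%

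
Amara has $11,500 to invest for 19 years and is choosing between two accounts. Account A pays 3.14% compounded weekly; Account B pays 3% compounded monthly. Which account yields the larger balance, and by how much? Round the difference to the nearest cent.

Account A, by $558.87

Account A growth factor: (1 + 0.0314/52)^988 ≈ 1.8156071781; balance ≈ 20,879.4825.
Account B growth factor: (1 + 0.0025)^228 ≈ 1.7670097043; balance ≈ 20,320.6116.
Account A is larger by 558.8709.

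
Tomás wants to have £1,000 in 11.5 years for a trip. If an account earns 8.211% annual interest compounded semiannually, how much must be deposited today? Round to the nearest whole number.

Periodic rate = 8.211%/2 = 0.041055; 23 periods.
P = 1,000/(1 + 0.041055)^23 ≈ 1,000/2.52286789 ≈ 396.3743.

£396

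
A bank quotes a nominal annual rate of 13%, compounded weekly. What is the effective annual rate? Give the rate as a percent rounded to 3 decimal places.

EAR = (1 + 13%/52)^52 − 1 = (1 + 0.0025)^52 − 1.
(1 + 0.0025)^52 ≈ 1.138644, so EAR ≈ 13.86436%.

13.864%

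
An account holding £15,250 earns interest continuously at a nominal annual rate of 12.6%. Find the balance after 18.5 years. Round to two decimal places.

A = P·e^(rt) = 15,250·e^(0.126·18.5) = 15,250·e^2.331.
e^2.331 ≈ 10.2882246153, so A ≈ 156,895.4254.

£156,895.43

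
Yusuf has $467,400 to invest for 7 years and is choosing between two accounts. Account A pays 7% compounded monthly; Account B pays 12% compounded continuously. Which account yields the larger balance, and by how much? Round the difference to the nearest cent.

A: (1 + 0.07/12)^84 ≈ 1.62999405407, so 467,400 × 1.62999405407 ≈ 761,859.2209.
B: e^(0.12·7) = e^0.84 ≈ 2.316366976781, so 467,400 × 2.316366976781 ≈ 1,082,669.9249.
Difference ≈ 320,810.7041 in favor of B.

Account B, by $320,810.70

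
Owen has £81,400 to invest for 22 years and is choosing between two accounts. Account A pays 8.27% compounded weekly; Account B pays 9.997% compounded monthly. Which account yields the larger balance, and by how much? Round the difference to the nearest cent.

A: (1 + 0.0827/52)^1144 ≈ 6.15924841308, so 81,400 × 6.15924841308 ≈ 501,362.8208.
B: (1 + 0.09997/12)^264 ≈ 8.93726305923, so 81,400 × 8.93726305923 ≈ 727,493.2130.
Difference ≈ 226,130.3922 in favor of B.

Account B, by £226,130.39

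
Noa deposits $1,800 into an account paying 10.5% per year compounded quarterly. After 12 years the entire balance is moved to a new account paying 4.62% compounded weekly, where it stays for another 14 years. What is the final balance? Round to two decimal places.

After 12 years at 10.5%: 1,800 × 3.4685835981 ≈ 6,243.4505.
Then 14 years at 4.62%: 6,243.4505 × 1.908872668 ≈ 11,917.9520.

$11,917.95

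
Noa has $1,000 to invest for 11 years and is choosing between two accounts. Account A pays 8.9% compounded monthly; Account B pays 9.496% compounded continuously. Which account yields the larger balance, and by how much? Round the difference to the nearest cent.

Account B, by $189.95

Account A growth factor: (1 + 0.089/12)^132 ≈ 2.652194454; balance ≈ 2,652.1945.
Account B growth factor: e^(0.09496·11) = e^1.04456 ≈ 2.842147704; balance ≈ 2,842.1477.
Account B is larger by 189.9532.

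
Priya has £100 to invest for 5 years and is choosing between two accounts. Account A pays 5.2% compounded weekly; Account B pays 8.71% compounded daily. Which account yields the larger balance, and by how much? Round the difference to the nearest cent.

Account A growth factor: (1 + 0.001)^260 ≈ 1.29676161; balance ≈ 129.6762.
Account B growth factor: (1 + 0.0871/365)^1825 ≈ 1.54565543; balance ≈ 154.5655.
Account B is larger by 24.8894.

Account B, by £24.89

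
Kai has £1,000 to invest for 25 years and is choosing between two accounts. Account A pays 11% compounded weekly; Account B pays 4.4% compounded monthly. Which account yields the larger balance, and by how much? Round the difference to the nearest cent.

Account A growth factor: (1 + 0.11/52)^1300 ≈ 15.597262867; balance ≈ 15,597.2629.
Account B growth factor: (1 + 0.044/12)^300 ≈ 2.998128466; balance ≈ 2,998.1285.
Account A is larger by 12,599.1344.

Account A, by £12,599.13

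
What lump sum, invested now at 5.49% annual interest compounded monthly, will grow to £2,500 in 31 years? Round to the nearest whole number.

£458

Growth factor = (1 + 0.004575)^372 ≈ 5.463112799.
P = 2,500/5.463112799 ≈ 457.6146.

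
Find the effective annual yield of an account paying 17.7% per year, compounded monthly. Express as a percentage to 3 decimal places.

EAR = (1 + 17.7%/12)^12 − 1 = (1 + 0.01475)^12 − 1.
(1 + 0.01475)^12 ≈ 1.192089, so EAR ≈ 19.20891%.

19.209%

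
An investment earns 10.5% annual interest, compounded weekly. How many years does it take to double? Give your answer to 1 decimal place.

6.6 years

(1 + 0.00201923)^(52t) = 2.
52t = ln 2 / ln(1 + 0.00201923) ≈ 0.69315/0.00201719 ≈ 343.6193.
t ≈ 6.6081.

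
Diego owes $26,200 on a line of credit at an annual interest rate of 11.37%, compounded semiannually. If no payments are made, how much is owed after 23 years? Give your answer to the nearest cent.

$333,361.52

Periodic rate = 11.37%/2 = 0.05685; periods = 2·23 = 46.
A = 26,200·(1 + 0.05685)^46 ≈ 26,200·12.7237222452 ≈ 333,361.5228.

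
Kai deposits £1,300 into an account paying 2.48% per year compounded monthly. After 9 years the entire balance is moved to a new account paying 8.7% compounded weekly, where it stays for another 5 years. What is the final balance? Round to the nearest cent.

£2,509.22

Phase 1: 1,300·(1 + 0.0248/12)^108 ≈ 1,624.7175.
Phase 2: 1,624.7175·(1 + 0.087/52)^260 ≈ 2,509.2162.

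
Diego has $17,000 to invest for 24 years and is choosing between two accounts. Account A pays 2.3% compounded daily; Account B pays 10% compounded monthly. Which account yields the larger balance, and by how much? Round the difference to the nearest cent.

Account A growth factor: (1 + 0.023/365)^8760 ≈ 1.7366927895; balance ≈ 29,523.7774.
Account B growth factor: (1 + 0.1/12)^288 ≈ 10.9140965006; balance ≈ 185,539.6405.
Account B is larger by 156,015.8631.

Account B, by $156,015.86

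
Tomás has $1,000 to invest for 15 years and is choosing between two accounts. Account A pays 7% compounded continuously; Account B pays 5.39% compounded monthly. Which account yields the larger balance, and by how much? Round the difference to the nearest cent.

Account A, by $617.17

Account A growth factor: e^(0.07·15) = e^1.05 ≈ 2.857651118; balance ≈ 2,857.6511.
Account B growth factor: (1 + 0.0539/12)^180 ≈ 2.240478956; balance ≈ 2,240.4790.
Account A is larger by 617.1722.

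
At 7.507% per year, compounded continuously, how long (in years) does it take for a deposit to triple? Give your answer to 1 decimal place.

e^(0.07507t) = 3, so 0.07507t = ln 3 ≈ 1.0986.
t ≈ 1.0986/0.07507 ≈ 14.6345.

14.6 years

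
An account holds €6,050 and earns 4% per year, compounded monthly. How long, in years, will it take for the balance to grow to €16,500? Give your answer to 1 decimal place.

We need (1 + 0.00333333)^(12t) = 2.7273, so 12t = ln 2.7273 / ln 1.003333 ≈ 301.4920.
t ≈ 301.4920/12 = 25.1243 years.

25.1 years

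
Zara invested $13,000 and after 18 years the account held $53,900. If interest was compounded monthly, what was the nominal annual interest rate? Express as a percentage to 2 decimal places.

7.93%

The 216-period growth factor is 53,900/13,000 = 4.14615.
r/12 = 4.14615^(1/216) − 1 ≈ 0.0066059, so r ≈ 12·0.0066059 = 7.92707%.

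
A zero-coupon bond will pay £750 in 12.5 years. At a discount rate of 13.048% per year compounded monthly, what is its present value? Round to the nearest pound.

Growth factor = (1 + 0.13048/12)^150 ≈ 5.0642019.
P = 750/5.0642019 ≈ 148.0984.

£148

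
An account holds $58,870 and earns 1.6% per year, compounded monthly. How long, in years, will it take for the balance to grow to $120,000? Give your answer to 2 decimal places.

We need (1 + 0.00133333)^(12t) = 2.0384, so 12t = ln 2.0384 / ln 1.001333 ≈ 534.4761.
t ≈ 534.4761/12 = 44.5397 years.

44.54 years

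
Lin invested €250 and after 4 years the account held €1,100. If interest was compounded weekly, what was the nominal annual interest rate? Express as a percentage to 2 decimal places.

(1 + r/52)^208 = 1,100/250 = 4.4.
1 + r/52 = 4.4^(1/208) ≈ 1.007149, so r/52 ≈ 0.00714853.
r ≈ 52·0.00714853 = 37.17235%.

37.17%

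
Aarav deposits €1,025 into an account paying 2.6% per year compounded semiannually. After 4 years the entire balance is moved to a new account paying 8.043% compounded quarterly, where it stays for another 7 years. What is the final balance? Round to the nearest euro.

After 4 years at 2.6%: 1,025 × 1.108857052 ≈ 1,136.5785.
Then 7 years at 8.043%: 1,136.5785 × 1.746169251 ≈ 1,984.6584.

€1,985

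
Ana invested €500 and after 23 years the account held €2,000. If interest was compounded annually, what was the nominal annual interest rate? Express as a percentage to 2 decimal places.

6.21%

(1 + r)^23 = 2,000/500 = 4.
1 + r = 4^(1/23) ≈ 1.062127, so r ≈ 0.0621272.
r ≈ 6.21272%.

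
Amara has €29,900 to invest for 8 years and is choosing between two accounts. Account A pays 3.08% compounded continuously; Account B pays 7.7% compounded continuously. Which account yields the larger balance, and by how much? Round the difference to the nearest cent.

A: e^(0.0308·8) = e^0.2464 ≈ 1.2794112357, so 29,900 × 1.2794112357 ≈ 38,254.3959.
B: e^(0.077·8) = e^0.616 ≈ 1.8515071813, so 29,900 × 1.8515071813 ≈ 55,360.0647.
Difference ≈ 17,105.6688 in favor of B.

Account B, by €17,105.67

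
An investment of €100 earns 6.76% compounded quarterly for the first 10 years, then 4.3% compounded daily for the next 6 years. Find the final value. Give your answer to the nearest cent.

Phase 1: 100·(1 + 0.0169)^40 ≈ 195.4924.
Phase 2: 195.4924·(1 + 0.043/365)^2190 ≈ 253.0296.

€253.03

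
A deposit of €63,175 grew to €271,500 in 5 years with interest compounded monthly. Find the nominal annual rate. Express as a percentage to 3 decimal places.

29.518%

The 60-period growth factor is 271,500/63,175 = 4.29759.
r/12 = 4.29759^(1/60) − 1 ≈ 0.0245986, so r ≈ 12·0.0245986 = 29.51828%.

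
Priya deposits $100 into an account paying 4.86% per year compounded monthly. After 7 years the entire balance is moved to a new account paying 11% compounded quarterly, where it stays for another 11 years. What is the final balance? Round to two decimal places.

$463.29

After 7 years at 4.86%: 100 × 1.40426348 ≈ 140.4263.
Then 11 years at 11%: 140.4263 × 3.29913847 ≈ 463.2860.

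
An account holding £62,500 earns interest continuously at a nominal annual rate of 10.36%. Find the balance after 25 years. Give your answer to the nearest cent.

£833,110.73

A = P·e^(rt) = 62,500·e^(0.1036·25) = 62,500·e^2.59.
e^2.59 ≈ 13.3297716032, so A ≈ 833,110.7252.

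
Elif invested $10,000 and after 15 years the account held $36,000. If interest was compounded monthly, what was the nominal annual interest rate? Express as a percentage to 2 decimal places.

The 180-period growth factor is 36,000/10,000 = 3.6.
r/12 = 3.6^(1/180) − 1 ≈ 0.00714168, so r ≈ 12·0.00714168 = 8.57002%.

8.57%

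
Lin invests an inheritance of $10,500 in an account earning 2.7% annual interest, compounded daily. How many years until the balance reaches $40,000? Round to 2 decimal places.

49.54 years

(1 + 0.0000739726)^(365t) = 40,000/10,500 = 3.8095.
365t·ln(1 + 0.0000739726) = ln(3.8095); 365t = 1.3375/7.39699e-05 ≈ 18081.7440.
t ≈ 49.5390 years.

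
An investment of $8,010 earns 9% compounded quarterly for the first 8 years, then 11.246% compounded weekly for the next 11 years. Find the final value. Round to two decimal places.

Phase 1: 8,010·(1 + 0.0225)^32 ≈ 16,325.2052.
Phase 2: 16,325.2052·(1 + 0.11246/52)^572 ≈ 56,172.9027.

$56,172.90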